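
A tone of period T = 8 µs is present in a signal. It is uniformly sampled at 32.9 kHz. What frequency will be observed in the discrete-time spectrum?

6.6 kHz

T = 8 µs → f = 1/T = 125 kHz.
125 kHz mod fs = 26.3 kHz.
26.3 kHz > fs/2 = 16.45 kHz, folds to fs − 26.3 kHz = 6.6 kHz.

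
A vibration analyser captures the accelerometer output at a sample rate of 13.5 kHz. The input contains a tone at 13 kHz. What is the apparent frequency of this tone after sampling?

13 kHz > fs/2 = 6.75 kHz, folds to fs − 13 kHz = 0.5 kHz.

0.5 kHz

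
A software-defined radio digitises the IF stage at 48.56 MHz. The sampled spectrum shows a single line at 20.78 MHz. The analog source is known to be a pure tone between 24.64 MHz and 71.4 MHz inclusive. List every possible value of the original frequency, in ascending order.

27.78 MHz, 69.34 MHz

Frequencies that alias to 20.78 MHz are k·fs ± 20.78 MHz for integer k ≥ 0.
k=0: 20.78 MHz.
k=1: 27.78 MHz, 69.34 MHz.
k=2: 76.34 MHz, 117.9 MHz.
Within [24.64 MHz, 71.4 MHz]: 27.78 MHz, 69.34 MHz.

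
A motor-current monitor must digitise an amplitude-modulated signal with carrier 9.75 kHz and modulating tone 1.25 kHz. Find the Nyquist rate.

22 kHz

AM sidebands sit at fc ± fm = 8.5 kHz and 11 kHz.
Highest-frequency component: 11 kHz.
Nyquist rate = 2 × 11 kHz = 22 kHz.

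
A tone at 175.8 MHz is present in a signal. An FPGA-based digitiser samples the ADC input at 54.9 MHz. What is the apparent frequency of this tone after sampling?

175.8 MHz mod fs = 11.1 MHz.
11.1 MHz ≤ fs/2 = 27.45 MHz, appears at 11.1 MHz.

11.1 MHz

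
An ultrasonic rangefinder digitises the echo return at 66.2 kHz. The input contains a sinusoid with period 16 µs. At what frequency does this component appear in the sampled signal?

3.7 kHz

T = 16 µs → f = 1/T = 62.5 kHz.
62.5 kHz > fs/2 = 33.1 kHz, folds to fs − 62.5 kHz = 3.7 kHz.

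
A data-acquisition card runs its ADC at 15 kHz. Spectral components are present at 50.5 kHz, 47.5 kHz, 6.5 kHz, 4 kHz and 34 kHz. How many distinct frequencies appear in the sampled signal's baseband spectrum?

4

fs/2 = 7.5 kHz.
50.5 kHz mod fs = 5.5 kHz.
5.5 kHz ≤ fs/2 = 7.5 kHz, appears at 5.5 kHz.
47.5 kHz mod fs = 2.5 kHz.
2.5 kHz ≤ fs/2 = 7.5 kHz, appears at 2.5 kHz.
6.5 kHz ≤ fs/2 = 7.5 kHz, passes unchanged.
4 kHz ≤ fs/2 = 7.5 kHz, passes unchanged.
34 kHz mod fs = 4 kHz.
4 kHz ≤ fs/2 = 7.5 kHz, appears at 4 kHz.
Distinct values: {2.5 kHz, 4 kHz, 5.5 kHz, 6.5 kHz} → 4.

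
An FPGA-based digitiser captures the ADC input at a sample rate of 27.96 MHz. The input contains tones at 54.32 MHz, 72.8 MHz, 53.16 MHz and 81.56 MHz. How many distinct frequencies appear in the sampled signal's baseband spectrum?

4

fs/2 = 13.98 MHz.
54.32 MHz mod fs = 26.36 MHz.
26.36 MHz > fs/2 = 13.98 MHz, folds to fs − 26.36 MHz = 1.6 MHz.
72.8 MHz mod fs = 16.88 MHz.
16.88 MHz > fs/2 = 13.98 MHz, folds to fs − 16.88 MHz = 11.08 MHz.
53.16 MHz mod fs = 25.2 MHz.
25.2 MHz > fs/2 = 13.98 MHz, folds to fs − 25.2 MHz = 2.76 MHz.
81.56 MHz mod fs = 25.64 MHz.
25.64 MHz > fs/2 = 13.98 MHz, folds to fs − 25.64 MHz = 2.32 MHz.
Distinct values: {1.6 MHz, 2.32 MHz, 2.76 MHz, 11.08 MHz} → 4.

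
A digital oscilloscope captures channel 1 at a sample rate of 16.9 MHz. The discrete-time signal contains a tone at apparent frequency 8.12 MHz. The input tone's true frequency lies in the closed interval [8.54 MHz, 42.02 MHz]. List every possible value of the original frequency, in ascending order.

Frequencies that alias to 8.12 MHz are k·fs ± 8.12 MHz for integer k ≥ 0.
k=0: 8.12 MHz.
k=1: 8.78 MHz, 25.02 MHz.
k=2: 25.68 MHz, 41.92 MHz.
k=3: 42.58 MHz, 58.82 MHz.
Within [8.54 MHz, 42.02 MHz]: 8.78 MHz, 25.02 MHz, 25.68 MHz, 41.92 MHz.

8.78 MHz, 25.02 MHz, 25.68 MHz, 41.92 MHz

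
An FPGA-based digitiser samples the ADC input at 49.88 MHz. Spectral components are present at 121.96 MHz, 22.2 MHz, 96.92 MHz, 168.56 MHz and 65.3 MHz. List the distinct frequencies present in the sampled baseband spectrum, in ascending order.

fs/2 = 24.94 MHz.
121.96 MHz mod fs = 22.2 MHz.
22.2 MHz ≤ fs/2 = 24.94 MHz, appears at 22.2 MHz.
22.2 MHz ≤ fs/2 = 24.94 MHz, passes unchanged.
96.92 MHz mod fs = 47.04 MHz.
47.04 MHz > fs/2 = 24.94 MHz, folds to fs − 47.04 MHz = 2.84 MHz.
168.56 MHz mod fs = 18.92 MHz.
18.92 MHz ≤ fs/2 = 24.94 MHz, appears at 18.92 MHz.
65.3 MHz mod fs = 15.42 MHz.
15.42 MHz ≤ fs/2 = 24.94 MHz, appears at 15.42 MHz.
Distinct values: {2.84 MHz, 15.42 MHz, 18.92 MHz, 22.2 MHz}.

2.84 MHz, 15.42 MHz, 18.92 MHz, 22.2 MHz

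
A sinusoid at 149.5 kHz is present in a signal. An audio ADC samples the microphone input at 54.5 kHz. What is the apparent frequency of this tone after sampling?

14 kHz

149.5 kHz mod fs = 40.5 kHz.
40.5 kHz > fs/2 = 27.25 kHz, folds to fs − 40.5 kHz = 14 kHz.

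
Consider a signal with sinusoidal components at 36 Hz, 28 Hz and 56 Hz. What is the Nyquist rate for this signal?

112 Hz

Highest-frequency component: 56 Hz.
Nyquist rate = 2 × 56 Hz = 112 Hz.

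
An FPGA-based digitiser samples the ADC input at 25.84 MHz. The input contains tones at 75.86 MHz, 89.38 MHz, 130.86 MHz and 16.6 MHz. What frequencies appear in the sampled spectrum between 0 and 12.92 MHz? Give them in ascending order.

1.66 MHz, 9.24 MHz, 11.86 MHz

fs/2 = 12.92 MHz.
75.86 MHz mod fs = 24.18 MHz.
24.18 MHz > fs/2 = 12.92 MHz, folds to fs − 24.18 MHz = 1.66 MHz.
89.38 MHz mod fs = 11.86 MHz.
11.86 MHz ≤ fs/2 = 12.92 MHz, appears at 11.86 MHz.
130.86 MHz mod fs = 1.66 MHz.
1.66 MHz ≤ fs/2 = 12.92 MHz, appears at 1.66 MHz.
16.6 MHz > fs/2 = 12.92 MHz, folds to fs − 16.6 MHz = 9.24 MHz.
Distinct values: {1.66 MHz, 9.24 MHz, 11.86 MHz}.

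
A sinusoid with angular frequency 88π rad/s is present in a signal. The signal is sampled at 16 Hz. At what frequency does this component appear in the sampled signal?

ω = 88π rad/s → f = ω/(2π) = 44 Hz.
44 Hz mod fs = 12 Hz.
12 Hz > fs/2 = 8 Hz, folds to fs − 12 Hz = 4 Hz.

4 Hz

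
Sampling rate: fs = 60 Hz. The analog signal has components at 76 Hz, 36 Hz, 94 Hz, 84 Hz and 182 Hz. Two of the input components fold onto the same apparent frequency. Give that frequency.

fs/2 = 30 Hz.
76 Hz mod fs = 16 Hz.
16 Hz ≤ fs/2 = 30 Hz, appears at 16 Hz.
36 Hz > fs/2 = 30 Hz, folds to fs − 36 Hz = 24 Hz.
94 Hz mod fs = 34 Hz.
34 Hz > fs/2 = 30 Hz, folds to fs − 34 Hz = 26 Hz.
84 Hz mod fs = 24 Hz.
24 Hz ≤ fs/2 = 30 Hz, appears at 24 Hz.
182 Hz mod fs = 2 Hz.
2 Hz ≤ fs/2 = 30 Hz, appears at 2 Hz.
36 Hz and 84 Hz both map to 24 Hz.

24 Hz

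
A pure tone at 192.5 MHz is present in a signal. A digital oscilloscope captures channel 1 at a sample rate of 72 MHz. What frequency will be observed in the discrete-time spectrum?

23.5 MHz

192.5 MHz mod fs = 48.5 MHz.
48.5 MHz > fs/2 = 36 MHz, folds to fs − 48.5 MHz = 23.5 MHz.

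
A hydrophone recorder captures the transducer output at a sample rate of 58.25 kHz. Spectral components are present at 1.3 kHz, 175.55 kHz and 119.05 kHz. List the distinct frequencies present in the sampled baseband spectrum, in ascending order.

fs/2 = 29.125 kHz.
1.3 kHz ≤ fs/2 = 29.125 kHz, passes unchanged.
175.55 kHz mod fs = 0.8 kHz.
0.8 kHz ≤ fs/2 = 29.125 kHz, appears at 0.8 kHz.
119.05 kHz mod fs = 2.55 kHz.
2.55 kHz ≤ fs/2 = 29.125 kHz, appears at 2.55 kHz.
Distinct values: {0.8 kHz, 1.3 kHz, 2.55 kHz}.

0.8 kHz, 1.3 kHz, 2.55 kHz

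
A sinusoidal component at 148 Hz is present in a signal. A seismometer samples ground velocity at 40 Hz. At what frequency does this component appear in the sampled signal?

12 Hz

148 Hz mod fs = 28 Hz.
28 Hz > fs/2 = 20 Hz, folds to fs − 28 Hz = 12 Hz.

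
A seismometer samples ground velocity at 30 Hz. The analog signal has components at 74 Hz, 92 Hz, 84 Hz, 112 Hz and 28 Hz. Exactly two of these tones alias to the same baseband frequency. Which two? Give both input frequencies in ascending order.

fs/2 = 15 Hz.
74 Hz mod fs = 14 Hz.
14 Hz ≤ fs/2 = 15 Hz, appears at 14 Hz.
92 Hz mod fs = 2 Hz.
2 Hz ≤ fs/2 = 15 Hz, appears at 2 Hz.
84 Hz mod fs = 24 Hz.
24 Hz > fs/2 = 15 Hz, folds to fs − 24 Hz = 6 Hz.
112 Hz mod fs = 22 Hz.
22 Hz > fs/2 = 15 Hz, folds to fs − 22 Hz = 8 Hz.
28 Hz > fs/2 = 15 Hz, folds to fs − 28 Hz = 2 Hz.
28 Hz and 92 Hz both map to 2 Hz.

28 Hz, 92 Hz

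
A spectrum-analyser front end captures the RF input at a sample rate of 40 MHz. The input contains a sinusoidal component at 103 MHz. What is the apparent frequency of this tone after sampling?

103 MHz mod fs = 23 MHz.
23 MHz > fs/2 = 20 MHz, folds to fs − 23 MHz = 17 MHz.

17 MHz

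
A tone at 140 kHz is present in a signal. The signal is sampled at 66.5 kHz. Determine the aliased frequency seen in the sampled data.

140 kHz mod fs = 7 kHz.
7 kHz ≤ fs/2 = 33.25 kHz, appears at 7 kHz.

7 kHz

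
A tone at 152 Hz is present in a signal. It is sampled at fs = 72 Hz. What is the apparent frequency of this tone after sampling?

8 Hz

152 Hz mod fs = 8 Hz.
8 Hz ≤ fs/2 = 36 Hz, appears at 8 Hz.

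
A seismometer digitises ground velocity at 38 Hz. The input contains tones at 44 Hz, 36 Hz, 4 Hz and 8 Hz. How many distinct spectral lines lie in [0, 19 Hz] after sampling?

4

fs/2 = 19 Hz.
44 Hz mod fs = 6 Hz.
6 Hz ≤ fs/2 = 19 Hz, appears at 6 Hz.
36 Hz > fs/2 = 19 Hz, folds to fs − 36 Hz = 2 Hz.
4 Hz ≤ fs/2 = 19 Hz, passes unchanged.
8 Hz ≤ fs/2 = 19 Hz, passes unchanged.
Distinct values: {2 Hz, 4 Hz, 6 Hz, 8 Hz} → 4.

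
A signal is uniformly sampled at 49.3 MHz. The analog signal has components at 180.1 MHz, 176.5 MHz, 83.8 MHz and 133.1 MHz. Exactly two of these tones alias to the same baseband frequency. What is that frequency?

fs/2 = 24.65 MHz.
180.1 MHz mod fs = 32.2 MHz.
32.2 MHz > fs/2 = 24.65 MHz, folds to fs − 32.2 MHz = 17.1 MHz.
176.5 MHz mod fs = 28.6 MHz.
28.6 MHz > fs/2 = 24.65 MHz, folds to fs − 28.6 MHz = 20.7 MHz.
83.8 MHz mod fs = 34.5 MHz.
34.5 MHz > fs/2 = 24.65 MHz, folds to fs − 34.5 MHz = 14.8 MHz.
133.1 MHz mod fs = 34.5 MHz.
34.5 MHz > fs/2 = 24.65 MHz, folds to fs − 34.5 MHz = 14.8 MHz.
83.8 MHz and 133.1 MHz both map to 14.8 MHz.

14.8 MHz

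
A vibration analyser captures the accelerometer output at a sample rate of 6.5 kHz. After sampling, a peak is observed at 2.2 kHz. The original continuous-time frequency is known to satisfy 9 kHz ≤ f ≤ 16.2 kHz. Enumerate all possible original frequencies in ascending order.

10.8 kHz, 15.2 kHz

Frequencies that alias to 2.2 kHz are k·fs ± 2.2 kHz for integer k ≥ 0.
k=0: 2.2 kHz.
k=1: 4.3 kHz, 8.7 kHz.
k=2: 10.8 kHz, 15.2 kHz.
k=3: 17.3 kHz, 21.7 kHz.
Within [9 kHz, 16.2 kHz]: 10.8 kHz, 15.2 kHz.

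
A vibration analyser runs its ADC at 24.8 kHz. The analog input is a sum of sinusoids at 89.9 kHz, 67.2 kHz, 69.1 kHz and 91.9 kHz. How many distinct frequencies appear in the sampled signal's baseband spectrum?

4

fs/2 = 12.4 kHz.
89.9 kHz mod fs = 15.5 kHz.
15.5 kHz > fs/2 = 12.4 kHz, folds to fs − 15.5 kHz = 9.3 kHz.
67.2 kHz mod fs = 17.6 kHz.
17.6 kHz > fs/2 = 12.4 kHz, folds to fs − 17.6 kHz = 7.2 kHz.
69.1 kHz mod fs = 19.5 kHz.
19.5 kHz > fs/2 = 12.4 kHz, folds to fs − 19.5 kHz = 5.3 kHz.
91.9 kHz mod fs = 17.5 kHz.
17.5 kHz > fs/2 = 12.4 kHz, folds to fs − 17.5 kHz = 7.3 kHz.
Distinct values: {5.3 kHz, 7.2 kHz, 7.3 kHz, 9.3 kHz} → 4.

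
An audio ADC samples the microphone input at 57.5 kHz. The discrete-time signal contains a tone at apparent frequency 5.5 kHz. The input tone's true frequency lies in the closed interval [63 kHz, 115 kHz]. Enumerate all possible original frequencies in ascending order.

63 kHz, 109.5 kHz

Frequencies that alias to 5.5 kHz are k·fs ± 5.5 kHz for integer k ≥ 0.
k=0: 5.5 kHz.
k=1: 52 kHz, 63 kHz.
k=2: 109.5 kHz, 120.5 kHz.
k=3: 167 kHz, 178 kHz.
Within [63 kHz, 115 kHz]: 63 kHz, 109.5 kHz.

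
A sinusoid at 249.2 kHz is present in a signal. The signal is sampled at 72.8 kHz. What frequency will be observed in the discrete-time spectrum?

30.8 kHz

249.2 kHz mod fs = 30.8 kHz.
30.8 kHz ≤ fs/2 = 36.4 kHz, appears at 30.8 kHz.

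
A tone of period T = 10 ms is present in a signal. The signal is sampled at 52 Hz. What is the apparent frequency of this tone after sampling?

T = 10 ms → f = 1/T = 100 Hz.
100 Hz mod fs = 48 Hz.
48 Hz > fs/2 = 26 Hz, folds to fs − 48 Hz = 4 Hz.

4 Hz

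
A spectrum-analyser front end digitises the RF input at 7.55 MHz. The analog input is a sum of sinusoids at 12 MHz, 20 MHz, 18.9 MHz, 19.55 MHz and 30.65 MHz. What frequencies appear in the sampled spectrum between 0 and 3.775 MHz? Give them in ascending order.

fs/2 = 3.775 MHz.
12 MHz mod fs = 4.45 MHz.
4.45 MHz > fs/2 = 3.775 MHz, folds to fs − 4.45 MHz = 3.1 MHz.
20 MHz mod fs = 4.9 MHz.
4.9 MHz > fs/2 = 3.775 MHz, folds to fs − 4.9 MHz = 2.65 MHz.
18.9 MHz mod fs = 3.8 MHz.
3.8 MHz > fs/2 = 3.775 MHz, folds to fs − 3.8 MHz = 3.75 MHz.
19.55 MHz mod fs = 4.45 MHz.
4.45 MHz > fs/2 = 3.775 MHz, folds to fs − 4.45 MHz = 3.1 MHz.
30.65 MHz mod fs = 0.45 MHz.
0.45 MHz ≤ fs/2 = 3.775 MHz, appears at 0.45 MHz.
Distinct values: {0.45 MHz, 2.65 MHz, 3.1 MHz, 3.75 MHz}.

0.45 MHz, 2.65 MHz, 3.1 MHz, 3.75 MHz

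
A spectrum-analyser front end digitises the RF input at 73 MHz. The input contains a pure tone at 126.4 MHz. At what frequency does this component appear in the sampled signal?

19.6 MHz

126.4 MHz mod fs = 53.4 MHz.
53.4 MHz > fs/2 = 36.5 MHz, folds to fs − 53.4 MHz = 19.6 MHz.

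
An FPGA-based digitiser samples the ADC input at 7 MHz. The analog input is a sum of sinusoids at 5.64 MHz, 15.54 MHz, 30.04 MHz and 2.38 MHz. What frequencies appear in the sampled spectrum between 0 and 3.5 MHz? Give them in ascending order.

1.36 MHz, 1.54 MHz, 2.04 MHz, 2.38 MHz

fs/2 = 3.5 MHz.
5.64 MHz > fs/2 = 3.5 MHz, folds to fs − 5.64 MHz = 1.36 MHz.
15.54 MHz mod fs = 1.54 MHz.
1.54 MHz ≤ fs/2 = 3.5 MHz, appears at 1.54 MHz.
30.04 MHz mod fs = 2.04 MHz.
2.04 MHz ≤ fs/2 = 3.5 MHz, appears at 2.04 MHz.
2.38 MHz ≤ fs/2 = 3.5 MHz, passes unchanged.
Distinct values: {1.36 MHz, 1.54 MHz, 2.04 MHz, 2.38 MHz}.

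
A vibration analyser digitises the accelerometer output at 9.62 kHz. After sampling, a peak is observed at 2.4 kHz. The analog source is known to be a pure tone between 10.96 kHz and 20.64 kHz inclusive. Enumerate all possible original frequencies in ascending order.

Frequencies that alias to 2.4 kHz are k·fs ± 2.4 kHz for integer k ≥ 0.
k=0: 2.4 kHz.
k=1: 7.22 kHz, 12.02 kHz.
k=2: 16.84 kHz, 21.64 kHz.
k=3: 26.46 kHz, 31.26 kHz.
Within [10.96 kHz, 20.64 kHz]: 12.02 kHz, 16.84 kHz.

12.02 kHz, 16.84 kHz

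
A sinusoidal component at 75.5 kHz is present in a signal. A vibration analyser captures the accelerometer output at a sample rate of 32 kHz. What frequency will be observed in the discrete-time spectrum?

11.5 kHz

75.5 kHz mod fs = 11.5 kHz.
11.5 kHz ≤ fs/2 = 16 kHz, appears at 11.5 kHz.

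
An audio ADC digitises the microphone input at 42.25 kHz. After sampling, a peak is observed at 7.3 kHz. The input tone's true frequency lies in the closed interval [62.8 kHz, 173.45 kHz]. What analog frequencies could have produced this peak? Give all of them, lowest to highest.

Frequencies that alias to 7.3 kHz are k·fs ± 7.3 kHz for integer k ≥ 0.
k=0: 7.3 kHz.
k=1: 34.95 kHz, 49.55 kHz.
k=2: 77.2 kHz, 91.8 kHz.
k=3: 119.45 kHz, 134.05 kHz.
k=4: 161.7 kHz, 176.3 kHz.
k=5: 203.95 kHz, 218.55 kHz.
Within [62.8 kHz, 173.45 kHz]: 77.2 kHz, 91.8 kHz, 119.45 kHz, 134.05 kHz, 161.7 kHz.

77.2 kHz, 91.8 kHz, 119.45 kHz, 134.05 kHz, 161.7 kHz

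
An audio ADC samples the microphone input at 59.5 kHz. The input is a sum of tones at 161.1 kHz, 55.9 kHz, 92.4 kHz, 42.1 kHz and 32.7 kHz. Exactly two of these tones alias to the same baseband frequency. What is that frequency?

fs/2 = 29.75 kHz.
161.1 kHz mod fs = 42.1 kHz.
42.1 kHz > fs/2 = 29.75 kHz, folds to fs − 42.1 kHz = 17.4 kHz.
55.9 kHz > fs/2 = 29.75 kHz, folds to fs − 55.9 kHz = 3.6 kHz.
92.4 kHz mod fs = 32.9 kHz.
32.9 kHz > fs/2 = 29.75 kHz, folds to fs − 32.9 kHz = 26.6 kHz.
42.1 kHz > fs/2 = 29.75 kHz, folds to fs − 42.1 kHz = 17.4 kHz.
32.7 kHz > fs/2 = 29.75 kHz, folds to fs − 32.7 kHz = 26.8 kHz.
42.1 kHz and 161.1 kHz both map to 17.4 kHz.

17.4 kHz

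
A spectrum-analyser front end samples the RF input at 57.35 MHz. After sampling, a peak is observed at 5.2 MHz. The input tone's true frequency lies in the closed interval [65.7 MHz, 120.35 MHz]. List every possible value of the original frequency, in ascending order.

Frequencies that alias to 5.2 MHz are k·fs ± 5.2 MHz for integer k ≥ 0.
k=0: 5.2 MHz.
k=1: 52.15 MHz, 62.55 MHz.
k=2: 109.5 MHz, 119.9 MHz.
k=3: 166.85 MHz, 177.25 MHz.
Within [65.7 MHz, 120.35 MHz]: 109.5 MHz, 119.9 MHz.

109.5 MHz, 119.9 MHz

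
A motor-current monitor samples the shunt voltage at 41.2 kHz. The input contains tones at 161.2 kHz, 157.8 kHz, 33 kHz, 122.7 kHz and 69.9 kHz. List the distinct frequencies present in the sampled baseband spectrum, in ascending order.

fs/2 = 20.6 kHz.
161.2 kHz mod fs = 37.6 kHz.
37.6 kHz > fs/2 = 20.6 kHz, folds to fs − 37.6 kHz = 3.6 kHz.
157.8 kHz mod fs = 34.2 kHz.
34.2 kHz > fs/2 = 20.6 kHz, folds to fs − 34.2 kHz = 7 kHz.
33 kHz > fs/2 = 20.6 kHz, folds to fs − 33 kHz = 8.2 kHz.
122.7 kHz mod fs = 40.3 kHz.
40.3 kHz > fs/2 = 20.6 kHz, folds to fs − 40.3 kHz = 0.9 kHz.
69.9 kHz mod fs = 28.7 kHz.
28.7 kHz > fs/2 = 20.6 kHz, folds to fs − 28.7 kHz = 12.5 kHz.
Distinct values: {0.9 kHz, 3.6 kHz, 7 kHz, 8.2 kHz, 12.5 kHz}.

0.9 kHz, 3.6 kHz, 7 kHz, 8.2 kHz, 12.5 kHz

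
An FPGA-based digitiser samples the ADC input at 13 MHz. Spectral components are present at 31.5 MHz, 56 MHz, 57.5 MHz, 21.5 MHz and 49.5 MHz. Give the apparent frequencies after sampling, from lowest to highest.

fs/2 = 6.5 MHz.
31.5 MHz mod fs = 5.5 MHz.
5.5 MHz ≤ fs/2 = 6.5 MHz, appears at 5.5 MHz.
56 MHz mod fs = 4 MHz.
4 MHz ≤ fs/2 = 6.5 MHz, appears at 4 MHz.
57.5 MHz mod fs = 5.5 MHz.
5.5 MHz ≤ fs/2 = 6.5 MHz, appears at 5.5 MHz.
21.5 MHz mod fs = 8.5 MHz.
8.5 MHz > fs/2 = 6.5 MHz, folds to fs − 8.5 MHz = 4.5 MHz.
49.5 MHz mod fs = 10.5 MHz.
10.5 MHz > fs/2 = 6.5 MHz, folds to fs − 10.5 MHz = 2.5 MHz.
Distinct values: {2.5 MHz, 4 MHz, 4.5 MHz, 5.5 MHz}.

2.5 MHz, 4 MHz, 4.5 MHz, 5.5 MHz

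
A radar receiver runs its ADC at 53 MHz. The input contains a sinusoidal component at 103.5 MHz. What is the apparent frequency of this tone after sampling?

2.5 MHz

103.5 MHz mod fs = 50.5 MHz.
50.5 MHz > fs/2 = 26.5 MHz, folds to fs − 50.5 MHz = 2.5 MHz.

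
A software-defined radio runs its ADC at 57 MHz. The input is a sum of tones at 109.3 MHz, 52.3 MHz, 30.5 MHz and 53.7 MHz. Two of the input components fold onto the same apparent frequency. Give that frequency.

fs/2 = 28.5 MHz.
109.3 MHz mod fs = 52.3 MHz.
52.3 MHz > fs/2 = 28.5 MHz, folds to fs − 52.3 MHz = 4.7 MHz.
52.3 MHz > fs/2 = 28.5 MHz, folds to fs − 52.3 MHz = 4.7 MHz.
30.5 MHz > fs/2 = 28.5 MHz, folds to fs − 30.5 MHz = 26.5 MHz.
53.7 MHz > fs/2 = 28.5 MHz, folds to fs − 53.7 MHz = 3.3 MHz.
52.3 MHz and 109.3 MHz both map to 4.7 MHz.

4.7 MHz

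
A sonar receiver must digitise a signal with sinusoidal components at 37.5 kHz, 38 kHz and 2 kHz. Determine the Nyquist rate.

Highest-frequency component: 38 kHz.
Nyquist rate = 2 × 38 kHz = 76 kHz.

76 kHz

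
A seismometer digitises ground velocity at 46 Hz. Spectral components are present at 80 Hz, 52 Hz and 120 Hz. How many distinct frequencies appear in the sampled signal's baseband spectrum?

fs/2 = 23 Hz.
80 Hz mod fs = 34 Hz.
34 Hz > fs/2 = 23 Hz, folds to fs − 34 Hz = 12 Hz.
52 Hz mod fs = 6 Hz.
6 Hz ≤ fs/2 = 23 Hz, appears at 6 Hz.
120 Hz mod fs = 28 Hz.
28 Hz > fs/2 = 23 Hz, folds to fs − 28 Hz = 18 Hz.
Distinct values: {6 Hz, 12 Hz, 18 Hz} → 3.

3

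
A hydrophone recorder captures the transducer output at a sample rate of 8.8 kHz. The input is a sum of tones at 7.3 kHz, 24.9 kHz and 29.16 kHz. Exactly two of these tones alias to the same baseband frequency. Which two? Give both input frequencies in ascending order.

7.3 kHz, 24.9 kHz

fs/2 = 4.4 kHz.
7.3 kHz > fs/2 = 4.4 kHz, folds to fs − 7.3 kHz = 1.5 kHz.
24.9 kHz mod fs = 7.3 kHz.
7.3 kHz > fs/2 = 4.4 kHz, folds to fs − 7.3 kHz = 1.5 kHz.
29.16 kHz mod fs = 2.76 kHz.
2.76 kHz ≤ fs/2 = 4.4 kHz, appears at 2.76 kHz.
7.3 kHz and 24.9 kHz both map to 1.5 kHz.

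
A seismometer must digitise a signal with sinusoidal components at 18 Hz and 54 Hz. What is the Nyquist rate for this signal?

Highest-frequency component: 54 Hz.
Nyquist rate = 2 × 54 Hz = 108 Hz.

108 Hz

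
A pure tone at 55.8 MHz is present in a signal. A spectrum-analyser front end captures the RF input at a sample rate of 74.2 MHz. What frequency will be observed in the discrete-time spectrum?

55.8 MHz > fs/2 = 37.1 MHz, folds to fs − 55.8 MHz = 18.4 MHz.

18.4 MHz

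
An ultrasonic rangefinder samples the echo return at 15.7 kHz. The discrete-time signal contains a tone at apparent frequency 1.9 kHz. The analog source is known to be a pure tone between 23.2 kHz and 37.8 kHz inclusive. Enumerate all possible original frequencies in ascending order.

Frequencies that alias to 1.9 kHz are k·fs ± 1.9 kHz for integer k ≥ 0.
k=0: 1.9 kHz.
k=1: 13.8 kHz, 17.6 kHz.
k=2: 29.5 kHz, 33.3 kHz.
k=3: 45.2 kHz, 49 kHz.
Within [23.2 kHz, 37.8 kHz]: 29.5 kHz, 33.3 kHz.

29.5 kHz, 33.3 kHz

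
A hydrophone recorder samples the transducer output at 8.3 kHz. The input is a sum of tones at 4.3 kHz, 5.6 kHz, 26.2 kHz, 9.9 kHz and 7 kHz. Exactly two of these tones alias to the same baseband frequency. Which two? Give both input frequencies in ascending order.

fs/2 = 4.15 kHz.
4.3 kHz > fs/2 = 4.15 kHz, folds to fs − 4.3 kHz = 4 kHz.
5.6 kHz > fs/2 = 4.15 kHz, folds to fs − 5.6 kHz = 2.7 kHz.
26.2 kHz mod fs = 1.3 kHz.
1.3 kHz ≤ fs/2 = 4.15 kHz, appears at 1.3 kHz.
9.9 kHz mod fs = 1.6 kHz.
1.6 kHz ≤ fs/2 = 4.15 kHz, appears at 1.6 kHz.
7 kHz > fs/2 = 4.15 kHz, folds to fs − 7 kHz = 1.3 kHz.
7 kHz and 26.2 kHz both map to 1.3 kHz.

7 kHz, 26.2 kHz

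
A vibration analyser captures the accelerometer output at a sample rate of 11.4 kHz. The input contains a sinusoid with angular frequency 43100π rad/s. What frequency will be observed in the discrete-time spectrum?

1.25 kHz

ω = 43100π rad/s → f = ω/(2π) = 21550 Hz = 21.55 kHz.
21.55 kHz mod fs = 10.15 kHz.
10.15 kHz > fs/2 = 5.7 kHz, folds to fs − 10.15 kHz = 1.25 kHz.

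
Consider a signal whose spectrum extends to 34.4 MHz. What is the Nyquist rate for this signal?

68.8 MHz

Nyquist rate = 2 × 34.4 MHz = 68.8 MHz.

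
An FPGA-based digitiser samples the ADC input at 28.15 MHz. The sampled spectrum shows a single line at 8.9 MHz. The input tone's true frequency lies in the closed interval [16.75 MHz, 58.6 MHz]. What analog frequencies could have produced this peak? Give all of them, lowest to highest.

19.25 MHz, 37.05 MHz, 47.4 MHz

Frequencies that alias to 8.9 MHz are k·fs ± 8.9 MHz for integer k ≥ 0.
k=0: 8.9 MHz.
k=1: 19.25 MHz, 37.05 MHz.
k=2: 47.4 MHz, 65.2 MHz.
k=3: 75.55 MHz, 93.35 MHz.
Within [16.75 MHz, 58.6 MHz]: 19.25 MHz, 37.05 MHz, 47.4 MHz.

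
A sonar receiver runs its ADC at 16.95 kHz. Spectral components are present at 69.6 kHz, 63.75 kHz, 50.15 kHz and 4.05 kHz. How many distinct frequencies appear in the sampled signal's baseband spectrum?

fs/2 = 8.475 kHz.
69.6 kHz mod fs = 1.8 kHz.
1.8 kHz ≤ fs/2 = 8.475 kHz, appears at 1.8 kHz.
63.75 kHz mod fs = 12.9 kHz.
12.9 kHz > fs/2 = 8.475 kHz, folds to fs − 12.9 kHz = 4.05 kHz.
50.15 kHz mod fs = 16.25 kHz.
16.25 kHz > fs/2 = 8.475 kHz, folds to fs − 16.25 kHz = 0.7 kHz.
4.05 kHz ≤ fs/2 = 8.475 kHz, passes unchanged.
Distinct values: {0.7 kHz, 1.8 kHz, 4.05 kHz} → 3.

3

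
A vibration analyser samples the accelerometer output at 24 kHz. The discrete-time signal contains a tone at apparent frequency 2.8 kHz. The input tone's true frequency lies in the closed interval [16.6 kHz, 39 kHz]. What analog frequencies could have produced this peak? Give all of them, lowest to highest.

Frequencies that alias to 2.8 kHz are k·fs ± 2.8 kHz for integer k ≥ 0.
k=0: 2.8 kHz.
k=1: 21.2 kHz, 26.8 kHz.
k=2: 45.2 kHz, 50.8 kHz.
Within [16.6 kHz, 39 kHz]: 21.2 kHz, 26.8 kHz.

21.2 kHz, 26.8 kHz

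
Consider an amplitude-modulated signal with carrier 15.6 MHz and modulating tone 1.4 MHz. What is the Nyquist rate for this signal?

AM sidebands sit at fc ± fm = 14.2 MHz and 17 MHz.
Highest-frequency component: 17 MHz.
Nyquist rate = 2 × 17 MHz = 34 MHz.

34 MHz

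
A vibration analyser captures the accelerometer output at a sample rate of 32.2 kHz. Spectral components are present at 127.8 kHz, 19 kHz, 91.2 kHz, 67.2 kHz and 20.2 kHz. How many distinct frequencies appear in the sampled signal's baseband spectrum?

fs/2 = 16.1 kHz.
127.8 kHz mod fs = 31.2 kHz.
31.2 kHz > fs/2 = 16.1 kHz, folds to fs − 31.2 kHz = 1 kHz.
19 kHz > fs/2 = 16.1 kHz, folds to fs − 19 kHz = 13.2 kHz.
91.2 kHz mod fs = 26.8 kHz.
26.8 kHz > fs/2 = 16.1 kHz, folds to fs − 26.8 kHz = 5.4 kHz.
67.2 kHz mod fs = 2.8 kHz.
2.8 kHz ≤ fs/2 = 16.1 kHz, appears at 2.8 kHz.
20.2 kHz > fs/2 = 16.1 kHz, folds to fs − 20.2 kHz = 12 kHz.
Distinct values: {1 kHz, 2.8 kHz, 5.4 kHz, 12 kHz, 13.2 kHz} → 5.

5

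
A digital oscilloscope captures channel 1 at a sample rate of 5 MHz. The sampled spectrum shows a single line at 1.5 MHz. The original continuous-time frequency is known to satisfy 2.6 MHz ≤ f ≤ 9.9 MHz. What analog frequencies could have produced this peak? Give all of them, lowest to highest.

3.5 MHz, 6.5 MHz, 8.5 MHz

Frequencies that alias to 1.5 MHz are k·fs ± 1.5 MHz for integer k ≥ 0.
k=0: 1.5 MHz.
k=1: 3.5 MHz, 6.5 MHz.
k=2: 8.5 MHz, 11.5 MHz.
k=3: 13.5 MHz, 16.5 MHz.
Within [2.6 MHz, 9.9 MHz]: 3.5 MHz, 6.5 MHz, 8.5 MHz.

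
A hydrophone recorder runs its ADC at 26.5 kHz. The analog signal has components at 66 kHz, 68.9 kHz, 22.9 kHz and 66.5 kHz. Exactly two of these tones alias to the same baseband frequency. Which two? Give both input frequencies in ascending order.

66 kHz, 66.5 kHz

fs/2 = 13.25 kHz.
66 kHz mod fs = 13 kHz.
13 kHz ≤ fs/2 = 13.25 kHz, appears at 13 kHz.
68.9 kHz mod fs = 15.9 kHz.
15.9 kHz > fs/2 = 13.25 kHz, folds to fs − 15.9 kHz = 10.6 kHz.
22.9 kHz > fs/2 = 13.25 kHz, folds to fs − 22.9 kHz = 3.6 kHz.
66.5 kHz mod fs = 13.5 kHz.
13.5 kHz > fs/2 = 13.25 kHz, folds to fs − 13.5 kHz = 13 kHz.
66 kHz and 66.5 kHz both map to 13 kHz.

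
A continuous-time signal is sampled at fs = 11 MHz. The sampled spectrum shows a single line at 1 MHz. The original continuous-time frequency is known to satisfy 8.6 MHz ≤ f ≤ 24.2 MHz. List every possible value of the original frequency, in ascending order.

Frequencies that alias to 1 MHz are k·fs ± 1 MHz for integer k ≥ 0.
k=0: 1 MHz.
k=1: 10 MHz, 12 MHz.
k=2: 21 MHz, 23 MHz.
k=3: 32 MHz, 34 MHz.
Within [8.6 MHz, 24.2 MHz]: 10 MHz, 12 MHz, 21 MHz, 23 MHz.

10 MHz, 12 MHz, 21 MHz, 23 MHz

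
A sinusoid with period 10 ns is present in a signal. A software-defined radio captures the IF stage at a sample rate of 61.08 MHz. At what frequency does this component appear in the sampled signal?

22.16 MHz

T = 10 ns → f = 1/T = 100 MHz.
100 MHz mod fs = 38.92 MHz.
38.92 MHz > fs/2 = 30.54 MHz, folds to fs − 38.92 MHz = 22.16 MHz.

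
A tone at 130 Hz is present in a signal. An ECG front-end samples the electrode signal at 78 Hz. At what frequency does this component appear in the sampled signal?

26 Hz

130 Hz mod fs = 52 Hz.
52 Hz > fs/2 = 39 Hz, folds to fs − 52 Hz = 26 Hz.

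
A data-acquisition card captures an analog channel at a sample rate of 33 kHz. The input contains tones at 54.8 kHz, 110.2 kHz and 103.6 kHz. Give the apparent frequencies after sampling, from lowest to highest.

fs/2 = 16.5 kHz.
54.8 kHz mod fs = 21.8 kHz.
21.8 kHz > fs/2 = 16.5 kHz, folds to fs − 21.8 kHz = 11.2 kHz.
110.2 kHz mod fs = 11.2 kHz.
11.2 kHz ≤ fs/2 = 16.5 kHz, appears at 11.2 kHz.
103.6 kHz mod fs = 4.6 kHz.
4.6 kHz ≤ fs/2 = 16.5 kHz, appears at 4.6 kHz.
Distinct values: {4.6 kHz, 11.2 kHz}.

4.6 kHz, 11.2 kHz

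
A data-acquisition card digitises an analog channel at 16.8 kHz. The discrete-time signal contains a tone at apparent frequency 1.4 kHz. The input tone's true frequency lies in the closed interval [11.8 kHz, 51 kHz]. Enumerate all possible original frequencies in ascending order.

15.4 kHz, 18.2 kHz, 32.2 kHz, 35 kHz, 49 kHz

Frequencies that alias to 1.4 kHz are k·fs ± 1.4 kHz for integer k ≥ 0.
k=0: 1.4 kHz.
k=1: 15.4 kHz, 18.2 kHz.
k=2: 32.2 kHz, 35 kHz.
k=3: 49 kHz, 51.8 kHz.
k=4: 65.8 kHz, 68.6 kHz.
Within [11.8 kHz, 51 kHz]: 15.4 kHz, 18.2 kHz, 32.2 kHz, 35 kHz, 49 kHz.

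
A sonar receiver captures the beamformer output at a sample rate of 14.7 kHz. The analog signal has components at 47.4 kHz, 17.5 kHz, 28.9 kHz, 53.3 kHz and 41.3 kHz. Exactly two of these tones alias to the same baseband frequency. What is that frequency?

fs/2 = 7.35 kHz.
47.4 kHz mod fs = 3.3 kHz.
3.3 kHz ≤ fs/2 = 7.35 kHz, appears at 3.3 kHz.
17.5 kHz mod fs = 2.8 kHz.
2.8 kHz ≤ fs/2 = 7.35 kHz, appears at 2.8 kHz.
28.9 kHz mod fs = 14.2 kHz.
14.2 kHz > fs/2 = 7.35 kHz, folds to fs − 14.2 kHz = 0.5 kHz.
53.3 kHz mod fs = 9.2 kHz.
9.2 kHz > fs/2 = 7.35 kHz, folds to fs − 9.2 kHz = 5.5 kHz.
41.3 kHz mod fs = 11.9 kHz.
11.9 kHz > fs/2 = 7.35 kHz, folds to fs − 11.9 kHz = 2.8 kHz.
17.5 kHz and 41.3 kHz both map to 2.8 kHz.

2.8 kHz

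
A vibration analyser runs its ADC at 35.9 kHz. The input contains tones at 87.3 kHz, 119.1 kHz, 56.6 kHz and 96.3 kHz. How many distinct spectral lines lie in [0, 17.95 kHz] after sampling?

fs/2 = 17.95 kHz.
87.3 kHz mod fs = 15.5 kHz.
15.5 kHz ≤ fs/2 = 17.95 kHz, appears at 15.5 kHz.
119.1 kHz mod fs = 11.4 kHz.
11.4 kHz ≤ fs/2 = 17.95 kHz, appears at 11.4 kHz.
56.6 kHz mod fs = 20.7 kHz.
20.7 kHz > fs/2 = 17.95 kHz, folds to fs − 20.7 kHz = 15.2 kHz.
96.3 kHz mod fs = 24.5 kHz.
24.5 kHz > fs/2 = 17.95 kHz, folds to fs − 24.5 kHz = 11.4 kHz.
Distinct values: {11.4 kHz, 15.2 kHz, 15.5 kHz} → 3.

3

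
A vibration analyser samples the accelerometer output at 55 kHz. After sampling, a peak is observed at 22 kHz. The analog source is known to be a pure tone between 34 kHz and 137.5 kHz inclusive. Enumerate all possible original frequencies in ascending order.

77 kHz, 88 kHz, 132 kHz

Frequencies that alias to 22 kHz are k·fs ± 22 kHz for integer k ≥ 0.
k=0: 22 kHz.
k=1: 33 kHz, 77 kHz.
k=2: 88 kHz, 132 kHz.
k=3: 143 kHz, 187 kHz.
Within [34 kHz, 137.5 kHz]: 77 kHz, 88 kHz, 132 kHz.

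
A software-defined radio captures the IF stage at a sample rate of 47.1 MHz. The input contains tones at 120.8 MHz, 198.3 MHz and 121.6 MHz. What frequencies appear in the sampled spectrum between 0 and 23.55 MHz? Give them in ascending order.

fs/2 = 23.55 MHz.
120.8 MHz mod fs = 26.6 MHz.
26.6 MHz > fs/2 = 23.55 MHz, folds to fs − 26.6 MHz = 20.5 MHz.
198.3 MHz mod fs = 9.9 MHz.
9.9 MHz ≤ fs/2 = 23.55 MHz, appears at 9.9 MHz.
121.6 MHz mod fs = 27.4 MHz.
27.4 MHz > fs/2 = 23.55 MHz, folds to fs − 27.4 MHz = 19.7 MHz.
Distinct values: {9.9 MHz, 19.7 MHz, 20.5 MHz}.

9.9 MHz, 19.7 MHz, 20.5 MHz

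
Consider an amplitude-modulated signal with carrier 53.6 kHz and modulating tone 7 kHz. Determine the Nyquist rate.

AM sidebands sit at fc ± fm = 46.6 kHz and 60.6 kHz.
Highest-frequency component: 60.6 kHz.
Nyquist rate = 2 × 60.6 kHz = 121.2 kHz.

121.2 kHz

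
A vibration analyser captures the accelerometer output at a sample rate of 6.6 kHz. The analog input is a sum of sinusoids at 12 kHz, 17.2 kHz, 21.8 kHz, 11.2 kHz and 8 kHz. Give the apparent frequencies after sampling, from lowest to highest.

fs/2 = 3.3 kHz.
12 kHz mod fs = 5.4 kHz.
5.4 kHz > fs/2 = 3.3 kHz, folds to fs − 5.4 kHz = 1.2 kHz.
17.2 kHz mod fs = 4 kHz.
4 kHz > fs/2 = 3.3 kHz, folds to fs − 4 kHz = 2.6 kHz.
21.8 kHz mod fs = 2 kHz.
2 kHz ≤ fs/2 = 3.3 kHz, appears at 2 kHz.
11.2 kHz mod fs = 4.6 kHz.
4.6 kHz > fs/2 = 3.3 kHz, folds to fs − 4.6 kHz = 2 kHz.
8 kHz mod fs = 1.4 kHz.
1.4 kHz ≤ fs/2 = 3.3 kHz, appears at 1.4 kHz.
Distinct values: {1.2 kHz, 1.4 kHz, 2 kHz, 2.6 kHz}.

1.2 kHz, 1.4 kHz, 2 kHz, 2.6 kHz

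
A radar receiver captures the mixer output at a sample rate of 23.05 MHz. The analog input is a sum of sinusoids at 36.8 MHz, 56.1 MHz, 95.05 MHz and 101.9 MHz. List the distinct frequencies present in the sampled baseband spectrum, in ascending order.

2.85 MHz, 9.3 MHz, 9.7 MHz, 10 MHz

fs/2 = 11.525 MHz.
36.8 MHz mod fs = 13.75 MHz.
13.75 MHz > fs/2 = 11.525 MHz, folds to fs − 13.75 MHz = 9.3 MHz.
56.1 MHz mod fs = 10 MHz.
10 MHz ≤ fs/2 = 11.525 MHz, appears at 10 MHz.
95.05 MHz mod fs = 2.85 MHz.
2.85 MHz ≤ fs/2 = 11.525 MHz, appears at 2.85 MHz.
101.9 MHz mod fs = 9.7 MHz.
9.7 MHz ≤ fs/2 = 11.525 MHz, appears at 9.7 MHz.
Distinct values: {2.85 MHz, 9.3 MHz, 9.7 MHz, 10 MHz}.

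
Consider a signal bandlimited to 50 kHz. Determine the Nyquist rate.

100 kHz

Nyquist rate = 2 × 50 kHz = 100 kHz.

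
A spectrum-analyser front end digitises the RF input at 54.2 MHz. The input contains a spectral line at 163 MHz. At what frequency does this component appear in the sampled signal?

0.4 MHz

163 MHz mod fs = 0.4 MHz.
0.4 MHz ≤ fs/2 = 27.1 MHz, appears at 0.4 MHz.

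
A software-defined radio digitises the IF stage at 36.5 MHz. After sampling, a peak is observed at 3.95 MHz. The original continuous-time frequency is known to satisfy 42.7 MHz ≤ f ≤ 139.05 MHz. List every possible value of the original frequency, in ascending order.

Frequencies that alias to 3.95 MHz are k·fs ± 3.95 MHz for integer k ≥ 0.
k=0: 3.95 MHz.
k=1: 32.55 MHz, 40.45 MHz.
k=2: 69.05 MHz, 76.95 MHz.
k=3: 105.55 MHz, 113.45 MHz.
k=4: 142.05 MHz, 149.95 MHz.
Within [42.7 MHz, 139.05 MHz]: 69.05 MHz, 76.95 MHz, 105.55 MHz, 113.45 MHz.

69.05 MHz, 76.95 MHz, 105.55 MHz, 113.45 MHz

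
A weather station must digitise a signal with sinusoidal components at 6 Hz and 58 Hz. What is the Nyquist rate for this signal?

Highest-frequency component: 58 Hz.
Nyquist rate = 2 × 58 Hz = 116 Hz.

116 Hz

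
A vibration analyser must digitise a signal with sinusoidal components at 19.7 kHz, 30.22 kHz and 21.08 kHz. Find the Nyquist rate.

60.44 kHz

Highest-frequency component: 30.22 kHz.
Nyquist rate = 2 × 30.22 kHz = 60.44 kHz.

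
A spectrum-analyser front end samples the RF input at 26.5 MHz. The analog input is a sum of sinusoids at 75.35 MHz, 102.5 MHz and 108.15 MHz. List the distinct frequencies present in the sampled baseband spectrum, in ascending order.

2.15 MHz, 3.5 MHz, 4.15 MHz

fs/2 = 13.25 MHz.
75.35 MHz mod fs = 22.35 MHz.
22.35 MHz > fs/2 = 13.25 MHz, folds to fs − 22.35 MHz = 4.15 MHz.
102.5 MHz mod fs = 23 MHz.
23 MHz > fs/2 = 13.25 MHz, folds to fs − 23 MHz = 3.5 MHz.
108.15 MHz mod fs = 2.15 MHz.
2.15 MHz ≤ fs/2 = 13.25 MHz, appears at 2.15 MHz.
Distinct values: {2.15 MHz, 3.5 MHz, 4.15 MHz}.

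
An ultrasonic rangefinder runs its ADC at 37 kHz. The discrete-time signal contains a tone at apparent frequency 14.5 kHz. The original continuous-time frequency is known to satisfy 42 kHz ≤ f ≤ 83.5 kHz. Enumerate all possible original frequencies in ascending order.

51.5 kHz, 59.5 kHz

Frequencies that alias to 14.5 kHz are k·fs ± 14.5 kHz for integer k ≥ 0.
k=0: 14.5 kHz.
k=1: 22.5 kHz, 51.5 kHz.
k=2: 59.5 kHz, 88.5 kHz.
k=3: 96.5 kHz, 125.5 kHz.
Within [42 kHz, 83.5 kHz]: 51.5 kHz, 59.5 kHz.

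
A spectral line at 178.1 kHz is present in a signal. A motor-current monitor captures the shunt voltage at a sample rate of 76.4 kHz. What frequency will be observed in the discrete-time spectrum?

178.1 kHz mod fs = 25.3 kHz.
25.3 kHz ≤ fs/2 = 38.2 kHz, appears at 25.3 kHz.

25.3 kHz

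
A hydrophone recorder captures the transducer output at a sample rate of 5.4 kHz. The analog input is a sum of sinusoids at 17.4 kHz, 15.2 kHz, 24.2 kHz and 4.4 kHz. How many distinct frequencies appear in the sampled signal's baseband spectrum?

fs/2 = 2.7 kHz.
17.4 kHz mod fs = 1.2 kHz.
1.2 kHz ≤ fs/2 = 2.7 kHz, appears at 1.2 kHz.
15.2 kHz mod fs = 4.4 kHz.
4.4 kHz > fs/2 = 2.7 kHz, folds to fs − 4.4 kHz = 1 kHz.
24.2 kHz mod fs = 2.6 kHz.
2.6 kHz ≤ fs/2 = 2.7 kHz, appears at 2.6 kHz.
4.4 kHz > fs/2 = 2.7 kHz, folds to fs − 4.4 kHz = 1 kHz.
Distinct values: {1 kHz, 1.2 kHz, 2.6 kHz} → 3.

3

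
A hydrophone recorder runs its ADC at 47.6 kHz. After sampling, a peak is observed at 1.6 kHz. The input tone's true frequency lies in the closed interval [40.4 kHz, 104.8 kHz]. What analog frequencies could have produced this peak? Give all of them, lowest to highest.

46 kHz, 49.2 kHz, 93.6 kHz, 96.8 kHz

Frequencies that alias to 1.6 kHz are k·fs ± 1.6 kHz for integer k ≥ 0.
k=0: 1.6 kHz.
k=1: 46 kHz, 49.2 kHz.
k=2: 93.6 kHz, 96.8 kHz.
k=3: 141.2 kHz, 144.4 kHz.
Within [40.4 kHz, 104.8 kHz]: 46 kHz, 49.2 kHz, 93.6 kHz, 96.8 kHz.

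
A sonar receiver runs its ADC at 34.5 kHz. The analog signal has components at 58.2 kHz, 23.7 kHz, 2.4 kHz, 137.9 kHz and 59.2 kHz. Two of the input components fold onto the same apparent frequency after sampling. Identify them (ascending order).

23.7 kHz, 58.2 kHz

fs/2 = 17.25 kHz.
58.2 kHz mod fs = 23.7 kHz.
23.7 kHz > fs/2 = 17.25 kHz, folds to fs − 23.7 kHz = 10.8 kHz.
23.7 kHz > fs/2 = 17.25 kHz, folds to fs − 23.7 kHz = 10.8 kHz.
2.4 kHz ≤ fs/2 = 17.25 kHz, passes unchanged.
137.9 kHz mod fs = 34.4 kHz.
34.4 kHz > fs/2 = 17.25 kHz, folds to fs − 34.4 kHz = 0.1 kHz.
59.2 kHz mod fs = 24.7 kHz.
24.7 kHz > fs/2 = 17.25 kHz, folds to fs − 24.7 kHz = 9.8 kHz.
23.7 kHz and 58.2 kHz both map to 10.8 kHz.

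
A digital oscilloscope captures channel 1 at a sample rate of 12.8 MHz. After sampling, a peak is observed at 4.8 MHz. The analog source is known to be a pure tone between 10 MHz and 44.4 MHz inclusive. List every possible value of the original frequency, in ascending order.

Frequencies that alias to 4.8 MHz are k·fs ± 4.8 MHz for integer k ≥ 0.
k=0: 4.8 MHz.
k=1: 8 MHz, 17.6 MHz.
k=2: 20.8 MHz, 30.4 MHz.
k=3: 33.6 MHz, 43.2 MHz.
k=4: 46.4 MHz, 56 MHz.
Within [10 MHz, 44.4 MHz]: 17.6 MHz, 20.8 MHz, 30.4 MHz, 33.6 MHz, 43.2 MHz.

17.6 MHz, 20.8 MHz, 30.4 MHz, 33.6 MHz, 43.2 MHz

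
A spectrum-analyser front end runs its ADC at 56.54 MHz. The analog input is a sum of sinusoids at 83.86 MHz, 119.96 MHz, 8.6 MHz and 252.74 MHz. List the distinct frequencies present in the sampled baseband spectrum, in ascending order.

6.88 MHz, 8.6 MHz, 26.58 MHz, 27.32 MHz

fs/2 = 28.27 MHz.
83.86 MHz mod fs = 27.32 MHz.
27.32 MHz ≤ fs/2 = 28.27 MHz, appears at 27.32 MHz.
119.96 MHz mod fs = 6.88 MHz.
6.88 MHz ≤ fs/2 = 28.27 MHz, appears at 6.88 MHz.
8.6 MHz ≤ fs/2 = 28.27 MHz, passes unchanged.
252.74 MHz mod fs = 26.58 MHz.
26.58 MHz ≤ fs/2 = 28.27 MHz, appears at 26.58 MHz.
Distinct values: {6.88 MHz, 8.6 MHz, 26.58 MHz, 27.32 MHz}.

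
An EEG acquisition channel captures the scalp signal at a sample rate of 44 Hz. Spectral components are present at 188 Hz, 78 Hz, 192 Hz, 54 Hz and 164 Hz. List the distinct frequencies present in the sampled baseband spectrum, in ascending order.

fs/2 = 22 Hz.
188 Hz mod fs = 12 Hz.
12 Hz ≤ fs/2 = 22 Hz, appears at 12 Hz.
78 Hz mod fs = 34 Hz.
34 Hz > fs/2 = 22 Hz, folds to fs − 34 Hz = 10 Hz.
192 Hz mod fs = 16 Hz.
16 Hz ≤ fs/2 = 22 Hz, appears at 16 Hz.
54 Hz mod fs = 10 Hz.
10 Hz ≤ fs/2 = 22 Hz, appears at 10 Hz.
164 Hz mod fs = 32 Hz.
32 Hz > fs/2 = 22 Hz, folds to fs − 32 Hz = 12 Hz.
Distinct values: {10 Hz, 12 Hz, 16 Hz}.

10 Hz, 12 Hz, 16 Hz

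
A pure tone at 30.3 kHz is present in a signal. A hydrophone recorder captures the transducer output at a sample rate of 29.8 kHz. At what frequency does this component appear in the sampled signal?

0.5 kHz

30.3 kHz mod fs = 0.5 kHz.
0.5 kHz ≤ fs/2 = 14.9 kHz, appears at 0.5 kHz.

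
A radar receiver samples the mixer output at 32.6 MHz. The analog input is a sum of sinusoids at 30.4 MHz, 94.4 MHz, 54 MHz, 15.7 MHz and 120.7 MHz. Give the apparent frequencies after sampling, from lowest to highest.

2.2 MHz, 3.4 MHz, 9.7 MHz, 11.2 MHz, 15.7 MHz

fs/2 = 16.3 MHz.
30.4 MHz > fs/2 = 16.3 MHz, folds to fs − 30.4 MHz = 2.2 MHz.
94.4 MHz mod fs = 29.2 MHz.
29.2 MHz > fs/2 = 16.3 MHz, folds to fs − 29.2 MHz = 3.4 MHz.
54 MHz mod fs = 21.4 MHz.
21.4 MHz > fs/2 = 16.3 MHz, folds to fs − 21.4 MHz = 11.2 MHz.
15.7 MHz ≤ fs/2 = 16.3 MHz, passes unchanged.
120.7 MHz mod fs = 22.9 MHz.
22.9 MHz > fs/2 = 16.3 MHz, folds to fs − 22.9 MHz = 9.7 MHz.
Distinct values: {2.2 MHz, 3.4 MHz, 9.7 MHz, 11.2 MHz, 15.7 MHz}.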